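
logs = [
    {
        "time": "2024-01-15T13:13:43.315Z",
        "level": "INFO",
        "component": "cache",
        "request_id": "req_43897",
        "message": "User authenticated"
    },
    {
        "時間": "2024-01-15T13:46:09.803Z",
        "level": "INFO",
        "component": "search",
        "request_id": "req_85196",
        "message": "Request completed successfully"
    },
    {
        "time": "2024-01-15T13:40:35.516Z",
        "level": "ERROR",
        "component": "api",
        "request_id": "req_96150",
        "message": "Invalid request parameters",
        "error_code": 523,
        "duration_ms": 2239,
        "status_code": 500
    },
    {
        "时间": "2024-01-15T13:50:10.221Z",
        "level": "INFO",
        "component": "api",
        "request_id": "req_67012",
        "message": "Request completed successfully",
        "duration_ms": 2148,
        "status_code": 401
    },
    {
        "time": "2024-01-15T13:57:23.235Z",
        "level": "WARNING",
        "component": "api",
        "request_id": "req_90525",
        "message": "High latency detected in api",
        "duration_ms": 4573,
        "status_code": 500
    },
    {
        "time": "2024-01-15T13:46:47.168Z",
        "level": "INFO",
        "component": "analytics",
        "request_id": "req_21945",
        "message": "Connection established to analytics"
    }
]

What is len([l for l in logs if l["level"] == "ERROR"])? 1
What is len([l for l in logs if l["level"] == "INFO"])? 4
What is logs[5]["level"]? "INFO"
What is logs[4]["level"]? "WARNING"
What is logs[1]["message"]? "Request completed successfully"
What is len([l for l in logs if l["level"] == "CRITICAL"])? 0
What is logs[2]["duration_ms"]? 2239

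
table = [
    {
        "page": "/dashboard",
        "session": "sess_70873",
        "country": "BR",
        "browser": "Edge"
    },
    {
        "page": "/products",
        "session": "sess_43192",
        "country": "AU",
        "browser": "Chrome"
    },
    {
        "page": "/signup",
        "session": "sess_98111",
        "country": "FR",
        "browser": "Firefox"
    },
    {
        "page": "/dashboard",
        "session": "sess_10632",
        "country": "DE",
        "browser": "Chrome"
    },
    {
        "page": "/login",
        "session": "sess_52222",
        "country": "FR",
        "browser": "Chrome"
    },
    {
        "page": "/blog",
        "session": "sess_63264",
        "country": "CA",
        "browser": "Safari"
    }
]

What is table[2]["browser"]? "Firefox"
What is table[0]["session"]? "sess_70873"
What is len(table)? 6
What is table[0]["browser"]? "Edge"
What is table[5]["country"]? "CA"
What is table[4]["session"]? "sess_52222"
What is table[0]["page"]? "/dashboard"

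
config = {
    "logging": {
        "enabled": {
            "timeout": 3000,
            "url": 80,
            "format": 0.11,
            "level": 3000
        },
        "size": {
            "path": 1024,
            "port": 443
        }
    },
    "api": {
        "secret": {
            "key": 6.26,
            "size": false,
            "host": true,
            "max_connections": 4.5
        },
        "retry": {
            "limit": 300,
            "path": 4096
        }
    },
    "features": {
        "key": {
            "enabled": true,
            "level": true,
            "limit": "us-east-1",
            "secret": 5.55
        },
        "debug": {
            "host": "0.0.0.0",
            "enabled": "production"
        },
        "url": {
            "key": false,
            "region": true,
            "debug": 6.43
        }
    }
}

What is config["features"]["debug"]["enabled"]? "production"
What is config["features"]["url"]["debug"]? 6.43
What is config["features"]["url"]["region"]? True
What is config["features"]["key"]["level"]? True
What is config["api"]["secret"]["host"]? True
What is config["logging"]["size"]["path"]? 1024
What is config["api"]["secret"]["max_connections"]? 4.5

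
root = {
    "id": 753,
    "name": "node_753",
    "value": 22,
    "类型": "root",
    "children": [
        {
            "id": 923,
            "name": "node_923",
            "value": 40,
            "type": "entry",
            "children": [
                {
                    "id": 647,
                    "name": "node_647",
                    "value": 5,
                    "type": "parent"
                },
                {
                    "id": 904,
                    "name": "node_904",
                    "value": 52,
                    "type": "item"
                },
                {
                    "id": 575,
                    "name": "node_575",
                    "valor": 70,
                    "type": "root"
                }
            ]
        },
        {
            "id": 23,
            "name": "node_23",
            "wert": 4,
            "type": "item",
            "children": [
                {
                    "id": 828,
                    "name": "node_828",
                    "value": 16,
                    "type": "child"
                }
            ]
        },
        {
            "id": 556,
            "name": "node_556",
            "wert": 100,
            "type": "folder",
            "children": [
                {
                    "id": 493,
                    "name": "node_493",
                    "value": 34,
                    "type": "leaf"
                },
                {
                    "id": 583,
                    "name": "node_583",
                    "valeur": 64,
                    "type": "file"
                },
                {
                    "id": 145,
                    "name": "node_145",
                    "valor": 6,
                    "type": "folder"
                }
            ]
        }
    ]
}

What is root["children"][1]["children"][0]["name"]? "node_828"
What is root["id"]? 753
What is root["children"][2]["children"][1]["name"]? "node_583"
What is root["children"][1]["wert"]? 4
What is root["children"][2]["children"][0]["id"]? 493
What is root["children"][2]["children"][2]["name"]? "node_145"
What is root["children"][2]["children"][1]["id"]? 583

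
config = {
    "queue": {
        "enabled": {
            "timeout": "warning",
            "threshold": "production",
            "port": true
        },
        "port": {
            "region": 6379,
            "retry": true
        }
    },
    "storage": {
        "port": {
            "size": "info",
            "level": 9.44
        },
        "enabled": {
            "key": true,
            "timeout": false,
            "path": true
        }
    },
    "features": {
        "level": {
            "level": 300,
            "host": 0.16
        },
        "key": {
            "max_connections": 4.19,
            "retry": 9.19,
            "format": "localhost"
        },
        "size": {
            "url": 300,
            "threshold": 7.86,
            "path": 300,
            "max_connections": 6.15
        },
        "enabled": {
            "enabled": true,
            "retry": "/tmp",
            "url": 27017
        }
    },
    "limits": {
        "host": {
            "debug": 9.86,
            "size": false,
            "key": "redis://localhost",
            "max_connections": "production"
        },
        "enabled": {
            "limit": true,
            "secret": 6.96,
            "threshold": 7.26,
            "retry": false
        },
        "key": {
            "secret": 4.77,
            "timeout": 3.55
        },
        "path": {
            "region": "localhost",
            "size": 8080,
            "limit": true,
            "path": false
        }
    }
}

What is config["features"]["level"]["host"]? 0.16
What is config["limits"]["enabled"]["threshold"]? 7.26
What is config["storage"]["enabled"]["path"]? True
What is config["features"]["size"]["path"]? 300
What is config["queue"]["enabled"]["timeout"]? "warning"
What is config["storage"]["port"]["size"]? "info"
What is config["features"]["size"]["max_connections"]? 6.15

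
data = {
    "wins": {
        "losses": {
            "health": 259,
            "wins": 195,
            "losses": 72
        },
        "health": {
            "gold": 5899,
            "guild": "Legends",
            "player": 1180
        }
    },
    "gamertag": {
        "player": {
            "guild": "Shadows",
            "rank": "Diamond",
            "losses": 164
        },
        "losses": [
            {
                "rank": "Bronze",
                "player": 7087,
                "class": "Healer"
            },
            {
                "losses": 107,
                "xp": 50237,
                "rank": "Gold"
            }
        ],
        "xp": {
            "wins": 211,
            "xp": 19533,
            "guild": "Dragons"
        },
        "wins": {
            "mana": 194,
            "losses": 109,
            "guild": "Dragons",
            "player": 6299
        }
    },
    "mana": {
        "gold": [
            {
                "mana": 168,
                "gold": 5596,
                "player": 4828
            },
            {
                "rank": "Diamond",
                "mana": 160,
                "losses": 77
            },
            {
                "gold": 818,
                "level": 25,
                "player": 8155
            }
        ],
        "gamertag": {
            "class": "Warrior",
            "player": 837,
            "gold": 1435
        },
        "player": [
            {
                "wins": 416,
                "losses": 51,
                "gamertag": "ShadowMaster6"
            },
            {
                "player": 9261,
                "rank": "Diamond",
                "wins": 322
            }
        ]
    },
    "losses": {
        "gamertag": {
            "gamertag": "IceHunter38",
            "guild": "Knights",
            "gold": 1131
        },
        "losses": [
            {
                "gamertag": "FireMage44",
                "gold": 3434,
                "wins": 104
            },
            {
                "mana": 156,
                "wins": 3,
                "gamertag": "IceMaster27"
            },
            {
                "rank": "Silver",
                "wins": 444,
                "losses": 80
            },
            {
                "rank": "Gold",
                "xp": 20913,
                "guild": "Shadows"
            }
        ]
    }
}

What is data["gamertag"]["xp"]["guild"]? "Dragons"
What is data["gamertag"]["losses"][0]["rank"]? "Bronze"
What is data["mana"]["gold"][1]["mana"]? 160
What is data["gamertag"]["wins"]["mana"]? 194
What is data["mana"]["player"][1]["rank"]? "Diamond"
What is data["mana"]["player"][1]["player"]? 9261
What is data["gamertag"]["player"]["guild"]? "Shadows"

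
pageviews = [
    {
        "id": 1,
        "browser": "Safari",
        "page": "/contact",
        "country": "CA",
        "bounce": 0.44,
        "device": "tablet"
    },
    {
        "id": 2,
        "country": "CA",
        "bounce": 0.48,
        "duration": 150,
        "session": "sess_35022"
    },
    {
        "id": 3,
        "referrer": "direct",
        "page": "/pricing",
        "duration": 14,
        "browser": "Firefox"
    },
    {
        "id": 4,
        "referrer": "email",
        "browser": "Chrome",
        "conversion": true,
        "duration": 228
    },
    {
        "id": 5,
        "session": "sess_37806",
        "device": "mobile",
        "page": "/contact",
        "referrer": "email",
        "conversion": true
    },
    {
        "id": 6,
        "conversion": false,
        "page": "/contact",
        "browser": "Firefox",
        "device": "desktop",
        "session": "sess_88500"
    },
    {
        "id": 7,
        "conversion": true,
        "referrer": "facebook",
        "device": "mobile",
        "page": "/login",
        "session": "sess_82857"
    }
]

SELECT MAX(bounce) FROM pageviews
0.48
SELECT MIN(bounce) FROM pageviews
0.44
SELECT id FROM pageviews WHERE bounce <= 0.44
[1]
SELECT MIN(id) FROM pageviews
1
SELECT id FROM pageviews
[1, 2, 3, 4, 5, 6, 7]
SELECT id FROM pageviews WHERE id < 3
[1, 2]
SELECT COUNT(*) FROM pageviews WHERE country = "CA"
2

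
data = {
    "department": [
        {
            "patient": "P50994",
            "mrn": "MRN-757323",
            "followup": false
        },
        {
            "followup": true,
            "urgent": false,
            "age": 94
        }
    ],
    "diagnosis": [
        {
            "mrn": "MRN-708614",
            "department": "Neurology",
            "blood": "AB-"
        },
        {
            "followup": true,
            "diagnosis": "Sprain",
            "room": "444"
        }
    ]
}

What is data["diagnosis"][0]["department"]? "Neurology"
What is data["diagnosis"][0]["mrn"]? "MRN-708614"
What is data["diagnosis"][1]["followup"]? True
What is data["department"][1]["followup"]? True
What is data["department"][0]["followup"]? False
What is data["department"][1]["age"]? 94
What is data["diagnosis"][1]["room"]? "444"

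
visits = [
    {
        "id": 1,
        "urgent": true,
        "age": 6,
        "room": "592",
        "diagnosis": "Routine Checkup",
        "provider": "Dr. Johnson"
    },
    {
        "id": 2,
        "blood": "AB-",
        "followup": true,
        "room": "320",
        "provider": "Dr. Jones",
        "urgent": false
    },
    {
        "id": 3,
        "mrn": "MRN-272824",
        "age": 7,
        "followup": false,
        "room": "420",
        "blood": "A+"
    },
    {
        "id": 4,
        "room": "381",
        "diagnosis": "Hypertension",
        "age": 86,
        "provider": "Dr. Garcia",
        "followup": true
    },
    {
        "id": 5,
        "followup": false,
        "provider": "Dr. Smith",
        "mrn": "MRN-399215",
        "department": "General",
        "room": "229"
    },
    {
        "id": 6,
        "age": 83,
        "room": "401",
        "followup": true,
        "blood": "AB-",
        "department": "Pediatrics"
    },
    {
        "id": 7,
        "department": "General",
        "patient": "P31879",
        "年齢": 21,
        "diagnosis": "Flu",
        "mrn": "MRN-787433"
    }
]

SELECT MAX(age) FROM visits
86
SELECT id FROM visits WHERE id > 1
[2, 3, 4, 5, 6, 7]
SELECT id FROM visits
[1, 2, 3, 4, 5, 6, 7]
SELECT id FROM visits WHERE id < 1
[]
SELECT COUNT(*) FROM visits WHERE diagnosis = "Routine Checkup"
1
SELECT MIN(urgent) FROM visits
False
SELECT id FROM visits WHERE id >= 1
[1, 2, 3, 4, 5, 6, 7]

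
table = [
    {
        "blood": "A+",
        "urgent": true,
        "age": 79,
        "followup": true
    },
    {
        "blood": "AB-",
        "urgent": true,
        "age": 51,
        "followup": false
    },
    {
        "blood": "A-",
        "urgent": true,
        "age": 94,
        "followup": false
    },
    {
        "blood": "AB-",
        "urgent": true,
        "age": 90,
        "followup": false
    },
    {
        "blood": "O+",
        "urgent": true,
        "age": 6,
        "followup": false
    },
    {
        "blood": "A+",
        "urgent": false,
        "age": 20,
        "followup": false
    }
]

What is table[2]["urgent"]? True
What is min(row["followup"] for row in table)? False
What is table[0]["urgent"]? True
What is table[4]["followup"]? False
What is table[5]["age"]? 20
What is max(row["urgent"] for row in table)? True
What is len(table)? 6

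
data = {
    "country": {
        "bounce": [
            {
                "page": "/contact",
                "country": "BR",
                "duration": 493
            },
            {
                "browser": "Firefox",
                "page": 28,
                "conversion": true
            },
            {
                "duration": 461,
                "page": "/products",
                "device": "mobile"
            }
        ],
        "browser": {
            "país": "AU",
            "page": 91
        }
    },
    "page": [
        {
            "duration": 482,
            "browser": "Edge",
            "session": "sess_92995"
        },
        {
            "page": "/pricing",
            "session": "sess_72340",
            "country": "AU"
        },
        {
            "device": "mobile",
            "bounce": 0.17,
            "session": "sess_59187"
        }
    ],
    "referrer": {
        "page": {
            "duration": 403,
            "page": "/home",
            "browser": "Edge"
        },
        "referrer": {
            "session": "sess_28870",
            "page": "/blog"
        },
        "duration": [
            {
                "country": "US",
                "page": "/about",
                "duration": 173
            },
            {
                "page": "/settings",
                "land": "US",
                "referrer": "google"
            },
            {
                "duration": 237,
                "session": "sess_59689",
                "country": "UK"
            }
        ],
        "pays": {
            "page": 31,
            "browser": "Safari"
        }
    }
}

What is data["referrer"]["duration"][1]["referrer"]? "google"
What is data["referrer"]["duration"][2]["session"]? "sess_59689"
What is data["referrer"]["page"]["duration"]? 403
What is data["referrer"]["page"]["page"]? "/home"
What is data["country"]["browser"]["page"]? 91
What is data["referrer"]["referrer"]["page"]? "/blog"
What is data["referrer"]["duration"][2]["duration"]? 237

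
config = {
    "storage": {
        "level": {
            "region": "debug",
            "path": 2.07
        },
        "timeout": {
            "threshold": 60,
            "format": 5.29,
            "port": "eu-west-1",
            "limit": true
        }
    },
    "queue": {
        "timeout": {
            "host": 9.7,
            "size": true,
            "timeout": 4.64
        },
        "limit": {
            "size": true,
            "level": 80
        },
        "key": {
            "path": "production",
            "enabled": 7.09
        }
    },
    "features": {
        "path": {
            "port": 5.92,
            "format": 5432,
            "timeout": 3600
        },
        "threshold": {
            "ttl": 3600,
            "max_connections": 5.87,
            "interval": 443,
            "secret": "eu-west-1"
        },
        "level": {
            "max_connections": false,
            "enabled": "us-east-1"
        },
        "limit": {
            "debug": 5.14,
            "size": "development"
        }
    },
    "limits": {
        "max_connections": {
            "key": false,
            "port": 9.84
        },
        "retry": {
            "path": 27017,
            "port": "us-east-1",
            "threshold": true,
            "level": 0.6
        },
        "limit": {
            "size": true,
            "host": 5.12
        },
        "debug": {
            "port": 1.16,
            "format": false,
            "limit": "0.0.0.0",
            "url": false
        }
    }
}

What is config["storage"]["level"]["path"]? 2.07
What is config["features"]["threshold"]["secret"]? "eu-west-1"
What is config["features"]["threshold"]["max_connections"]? 5.87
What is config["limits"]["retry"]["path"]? 27017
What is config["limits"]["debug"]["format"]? False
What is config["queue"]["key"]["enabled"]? 7.09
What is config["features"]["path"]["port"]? 5.92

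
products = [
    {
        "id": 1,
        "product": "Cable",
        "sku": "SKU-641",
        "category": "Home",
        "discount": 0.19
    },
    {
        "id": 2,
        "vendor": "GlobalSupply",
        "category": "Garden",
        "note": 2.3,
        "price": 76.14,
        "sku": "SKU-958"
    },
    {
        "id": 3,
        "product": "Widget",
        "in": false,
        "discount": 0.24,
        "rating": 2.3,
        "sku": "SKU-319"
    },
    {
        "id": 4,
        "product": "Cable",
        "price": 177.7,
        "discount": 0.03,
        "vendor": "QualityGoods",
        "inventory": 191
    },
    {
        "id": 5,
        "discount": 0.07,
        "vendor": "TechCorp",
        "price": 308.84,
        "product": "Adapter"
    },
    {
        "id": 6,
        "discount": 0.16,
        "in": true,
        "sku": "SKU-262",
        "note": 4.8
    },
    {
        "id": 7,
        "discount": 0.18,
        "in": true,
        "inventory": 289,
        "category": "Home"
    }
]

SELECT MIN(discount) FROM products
0.03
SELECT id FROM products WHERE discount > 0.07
[1, 3, 6, 7]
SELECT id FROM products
[1, 2, 3, 4, 5, 6, 7]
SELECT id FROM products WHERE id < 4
[1, 2, 3]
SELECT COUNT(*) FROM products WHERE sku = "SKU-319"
1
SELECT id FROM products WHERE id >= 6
[6, 7]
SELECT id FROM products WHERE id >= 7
[7]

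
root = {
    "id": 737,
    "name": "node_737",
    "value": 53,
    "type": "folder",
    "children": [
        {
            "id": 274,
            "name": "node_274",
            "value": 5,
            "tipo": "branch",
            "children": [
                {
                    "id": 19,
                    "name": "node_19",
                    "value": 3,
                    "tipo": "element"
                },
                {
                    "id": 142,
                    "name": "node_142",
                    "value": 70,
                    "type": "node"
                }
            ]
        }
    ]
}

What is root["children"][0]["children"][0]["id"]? 19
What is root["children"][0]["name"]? "node_274"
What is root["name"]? "node_737"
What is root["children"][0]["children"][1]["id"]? 142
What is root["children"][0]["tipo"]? "branch"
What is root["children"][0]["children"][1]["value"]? 70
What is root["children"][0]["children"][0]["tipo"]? "element"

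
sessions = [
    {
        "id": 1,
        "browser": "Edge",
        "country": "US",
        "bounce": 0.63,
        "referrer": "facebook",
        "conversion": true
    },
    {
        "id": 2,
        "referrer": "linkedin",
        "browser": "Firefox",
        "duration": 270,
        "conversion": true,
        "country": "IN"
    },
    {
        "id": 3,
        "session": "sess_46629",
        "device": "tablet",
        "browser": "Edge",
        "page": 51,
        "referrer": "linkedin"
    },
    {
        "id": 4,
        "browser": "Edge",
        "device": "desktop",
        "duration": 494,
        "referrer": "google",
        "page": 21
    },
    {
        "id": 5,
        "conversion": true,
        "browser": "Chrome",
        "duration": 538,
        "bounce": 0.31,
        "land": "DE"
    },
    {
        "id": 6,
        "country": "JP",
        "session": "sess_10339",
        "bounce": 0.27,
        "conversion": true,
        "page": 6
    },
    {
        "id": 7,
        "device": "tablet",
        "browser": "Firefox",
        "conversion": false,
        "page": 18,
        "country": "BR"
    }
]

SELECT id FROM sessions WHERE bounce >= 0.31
[1, 5]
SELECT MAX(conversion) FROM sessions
True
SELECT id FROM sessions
[1, 2, 3, 4, 5, 6, 7]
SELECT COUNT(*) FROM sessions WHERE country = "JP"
1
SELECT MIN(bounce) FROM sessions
0.27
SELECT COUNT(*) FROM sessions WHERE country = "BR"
1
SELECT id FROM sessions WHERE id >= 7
[7]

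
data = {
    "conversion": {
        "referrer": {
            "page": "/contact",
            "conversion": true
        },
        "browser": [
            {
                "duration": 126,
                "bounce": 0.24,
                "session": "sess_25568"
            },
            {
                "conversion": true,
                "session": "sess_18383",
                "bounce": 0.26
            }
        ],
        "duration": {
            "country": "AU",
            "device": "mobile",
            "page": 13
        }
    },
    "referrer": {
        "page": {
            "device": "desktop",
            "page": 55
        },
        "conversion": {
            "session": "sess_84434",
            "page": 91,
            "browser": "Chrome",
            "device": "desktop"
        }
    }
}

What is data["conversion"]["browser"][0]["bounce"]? 0.24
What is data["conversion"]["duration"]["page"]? 13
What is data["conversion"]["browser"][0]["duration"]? 126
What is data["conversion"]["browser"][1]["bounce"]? 0.26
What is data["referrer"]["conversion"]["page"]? 91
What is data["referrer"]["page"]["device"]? "desktop"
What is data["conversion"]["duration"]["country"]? "AU"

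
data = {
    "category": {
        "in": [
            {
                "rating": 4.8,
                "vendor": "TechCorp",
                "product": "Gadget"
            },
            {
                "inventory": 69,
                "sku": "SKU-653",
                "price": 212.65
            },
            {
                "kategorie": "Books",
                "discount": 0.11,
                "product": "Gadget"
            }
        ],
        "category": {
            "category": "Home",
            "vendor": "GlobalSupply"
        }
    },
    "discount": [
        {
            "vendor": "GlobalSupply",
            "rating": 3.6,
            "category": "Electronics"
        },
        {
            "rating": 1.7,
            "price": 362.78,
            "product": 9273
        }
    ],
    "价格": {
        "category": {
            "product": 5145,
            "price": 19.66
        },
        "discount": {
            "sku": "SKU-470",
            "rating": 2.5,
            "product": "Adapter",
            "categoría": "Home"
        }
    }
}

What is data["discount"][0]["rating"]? 3.6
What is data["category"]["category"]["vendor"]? "GlobalSupply"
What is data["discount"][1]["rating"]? 1.7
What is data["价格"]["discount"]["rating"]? 2.5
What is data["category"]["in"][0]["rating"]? 4.8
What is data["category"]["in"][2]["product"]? "Gadget"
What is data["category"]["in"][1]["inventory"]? 69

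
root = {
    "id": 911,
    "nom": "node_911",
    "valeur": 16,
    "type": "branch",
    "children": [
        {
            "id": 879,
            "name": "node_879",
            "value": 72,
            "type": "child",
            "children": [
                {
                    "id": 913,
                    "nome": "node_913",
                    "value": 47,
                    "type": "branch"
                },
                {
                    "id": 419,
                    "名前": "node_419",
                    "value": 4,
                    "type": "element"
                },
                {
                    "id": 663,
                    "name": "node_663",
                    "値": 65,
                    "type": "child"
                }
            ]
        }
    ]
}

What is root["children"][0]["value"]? 72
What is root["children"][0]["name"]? "node_879"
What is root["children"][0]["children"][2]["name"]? "node_663"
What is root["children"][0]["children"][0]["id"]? 913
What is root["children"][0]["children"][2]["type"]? "child"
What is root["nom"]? "node_911"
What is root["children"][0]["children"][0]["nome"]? "node_913"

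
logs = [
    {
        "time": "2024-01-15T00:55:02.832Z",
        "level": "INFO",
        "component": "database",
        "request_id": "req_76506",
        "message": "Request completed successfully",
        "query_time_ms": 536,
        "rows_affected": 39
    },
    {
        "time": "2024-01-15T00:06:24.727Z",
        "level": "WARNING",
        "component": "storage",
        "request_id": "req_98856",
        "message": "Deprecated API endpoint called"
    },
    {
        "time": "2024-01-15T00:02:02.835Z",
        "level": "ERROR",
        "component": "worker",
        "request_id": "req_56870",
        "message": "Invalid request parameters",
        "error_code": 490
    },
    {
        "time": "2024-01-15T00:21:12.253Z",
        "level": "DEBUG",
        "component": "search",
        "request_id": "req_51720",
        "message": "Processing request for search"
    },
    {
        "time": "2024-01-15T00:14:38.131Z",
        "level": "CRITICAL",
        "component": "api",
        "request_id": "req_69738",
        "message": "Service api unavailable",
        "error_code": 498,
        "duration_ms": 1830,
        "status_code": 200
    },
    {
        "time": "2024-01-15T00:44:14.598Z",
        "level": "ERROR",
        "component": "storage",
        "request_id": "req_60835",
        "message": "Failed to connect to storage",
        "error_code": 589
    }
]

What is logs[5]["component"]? "storage"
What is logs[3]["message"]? "Processing request for search"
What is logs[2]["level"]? "ERROR"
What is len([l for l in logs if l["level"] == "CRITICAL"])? 1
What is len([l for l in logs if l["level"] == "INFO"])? 1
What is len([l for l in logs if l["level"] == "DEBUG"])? 1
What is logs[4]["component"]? "api"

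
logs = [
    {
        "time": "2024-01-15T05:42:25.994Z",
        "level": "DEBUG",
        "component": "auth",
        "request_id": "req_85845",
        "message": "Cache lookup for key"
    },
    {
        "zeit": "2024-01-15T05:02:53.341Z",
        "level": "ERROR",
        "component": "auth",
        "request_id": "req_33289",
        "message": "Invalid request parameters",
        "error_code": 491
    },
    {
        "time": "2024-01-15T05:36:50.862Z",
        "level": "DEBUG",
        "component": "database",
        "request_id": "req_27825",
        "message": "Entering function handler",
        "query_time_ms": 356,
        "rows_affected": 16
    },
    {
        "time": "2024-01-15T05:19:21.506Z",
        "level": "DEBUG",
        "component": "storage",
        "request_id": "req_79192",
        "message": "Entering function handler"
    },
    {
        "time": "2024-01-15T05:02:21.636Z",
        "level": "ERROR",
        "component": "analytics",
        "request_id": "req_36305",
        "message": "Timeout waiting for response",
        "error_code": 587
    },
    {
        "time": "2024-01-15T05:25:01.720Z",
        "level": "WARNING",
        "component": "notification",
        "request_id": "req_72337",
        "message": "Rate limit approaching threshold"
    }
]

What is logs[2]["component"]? "database"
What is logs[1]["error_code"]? 491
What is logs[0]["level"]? "DEBUG"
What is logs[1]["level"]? "ERROR"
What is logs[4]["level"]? "ERROR"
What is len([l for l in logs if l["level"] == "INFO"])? 0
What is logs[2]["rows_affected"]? 16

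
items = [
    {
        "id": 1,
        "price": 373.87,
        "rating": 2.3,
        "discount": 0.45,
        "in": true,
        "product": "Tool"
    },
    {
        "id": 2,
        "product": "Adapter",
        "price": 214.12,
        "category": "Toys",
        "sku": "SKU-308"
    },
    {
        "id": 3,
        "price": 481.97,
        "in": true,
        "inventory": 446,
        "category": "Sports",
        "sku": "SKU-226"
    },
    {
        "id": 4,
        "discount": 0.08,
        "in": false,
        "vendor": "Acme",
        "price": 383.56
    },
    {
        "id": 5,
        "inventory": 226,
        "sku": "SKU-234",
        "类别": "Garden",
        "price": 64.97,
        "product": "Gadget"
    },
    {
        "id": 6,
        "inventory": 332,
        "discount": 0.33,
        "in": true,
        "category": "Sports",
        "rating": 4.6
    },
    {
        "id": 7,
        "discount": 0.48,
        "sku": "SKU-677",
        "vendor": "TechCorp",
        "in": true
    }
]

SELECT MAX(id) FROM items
7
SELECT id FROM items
[1, 2, 3, 4, 5, 6, 7]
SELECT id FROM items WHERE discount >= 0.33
[1, 6, 7]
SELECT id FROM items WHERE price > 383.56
[3]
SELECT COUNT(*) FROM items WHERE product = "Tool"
1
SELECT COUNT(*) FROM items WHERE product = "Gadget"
1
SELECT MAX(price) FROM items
481.97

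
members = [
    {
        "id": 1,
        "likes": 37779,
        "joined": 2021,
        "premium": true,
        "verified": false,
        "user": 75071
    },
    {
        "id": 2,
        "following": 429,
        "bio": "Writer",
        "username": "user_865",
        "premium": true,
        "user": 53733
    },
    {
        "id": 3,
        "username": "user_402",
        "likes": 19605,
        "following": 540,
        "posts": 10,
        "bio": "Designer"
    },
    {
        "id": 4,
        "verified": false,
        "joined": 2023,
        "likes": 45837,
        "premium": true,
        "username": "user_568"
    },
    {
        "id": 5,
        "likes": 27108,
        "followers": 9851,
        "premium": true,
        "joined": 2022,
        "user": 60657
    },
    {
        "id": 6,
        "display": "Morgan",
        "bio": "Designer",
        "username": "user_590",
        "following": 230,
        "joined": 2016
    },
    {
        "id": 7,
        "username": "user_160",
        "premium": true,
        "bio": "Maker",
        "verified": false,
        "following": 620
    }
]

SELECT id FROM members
[1, 2, 3, 4, 5, 6, 7]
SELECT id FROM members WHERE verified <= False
[1, 4, 7]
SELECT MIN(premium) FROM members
True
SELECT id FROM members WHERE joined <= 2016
[6]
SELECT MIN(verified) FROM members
False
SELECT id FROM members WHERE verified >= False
[1, 4, 7]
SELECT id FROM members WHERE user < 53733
[]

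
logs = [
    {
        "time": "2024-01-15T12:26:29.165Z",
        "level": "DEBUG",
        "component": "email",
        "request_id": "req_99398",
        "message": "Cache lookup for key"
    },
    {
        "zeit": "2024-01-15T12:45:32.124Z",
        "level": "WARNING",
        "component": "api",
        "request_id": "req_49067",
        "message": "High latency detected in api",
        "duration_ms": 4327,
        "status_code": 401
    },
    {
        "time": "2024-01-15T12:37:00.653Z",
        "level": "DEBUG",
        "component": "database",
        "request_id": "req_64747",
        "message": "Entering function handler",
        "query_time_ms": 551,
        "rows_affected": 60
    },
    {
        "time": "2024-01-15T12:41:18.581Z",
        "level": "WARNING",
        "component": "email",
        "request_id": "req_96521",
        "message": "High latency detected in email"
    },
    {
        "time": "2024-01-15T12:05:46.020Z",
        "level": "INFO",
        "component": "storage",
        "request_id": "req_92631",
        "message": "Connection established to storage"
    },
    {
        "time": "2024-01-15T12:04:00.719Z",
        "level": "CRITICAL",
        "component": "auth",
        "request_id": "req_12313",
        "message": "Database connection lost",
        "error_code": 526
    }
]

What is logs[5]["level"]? "CRITICAL"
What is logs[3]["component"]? "email"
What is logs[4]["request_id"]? "req_92631"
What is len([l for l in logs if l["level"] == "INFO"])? 1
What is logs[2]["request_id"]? "req_64747"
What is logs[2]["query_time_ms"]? 551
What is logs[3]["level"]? "WARNING"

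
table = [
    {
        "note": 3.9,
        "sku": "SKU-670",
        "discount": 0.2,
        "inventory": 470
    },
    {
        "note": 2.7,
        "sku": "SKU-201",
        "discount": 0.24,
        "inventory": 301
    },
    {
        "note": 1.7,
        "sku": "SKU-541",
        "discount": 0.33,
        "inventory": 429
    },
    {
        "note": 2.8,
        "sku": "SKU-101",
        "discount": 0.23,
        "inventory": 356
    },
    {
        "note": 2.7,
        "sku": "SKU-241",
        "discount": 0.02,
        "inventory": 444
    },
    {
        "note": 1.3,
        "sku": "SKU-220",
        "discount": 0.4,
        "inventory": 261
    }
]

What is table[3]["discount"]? 0.23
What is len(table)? 6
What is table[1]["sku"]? "SKU-201"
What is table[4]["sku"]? "SKU-241"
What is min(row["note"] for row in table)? 1.3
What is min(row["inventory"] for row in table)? 261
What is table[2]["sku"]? "SKU-541"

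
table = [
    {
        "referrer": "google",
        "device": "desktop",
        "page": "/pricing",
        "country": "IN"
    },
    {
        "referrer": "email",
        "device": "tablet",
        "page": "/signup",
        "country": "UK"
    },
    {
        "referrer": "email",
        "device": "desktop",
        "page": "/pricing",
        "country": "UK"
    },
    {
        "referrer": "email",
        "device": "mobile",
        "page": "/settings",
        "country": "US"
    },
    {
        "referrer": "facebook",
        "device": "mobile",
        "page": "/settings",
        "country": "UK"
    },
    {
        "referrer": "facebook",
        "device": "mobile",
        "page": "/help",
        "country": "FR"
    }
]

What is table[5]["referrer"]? "facebook"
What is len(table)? 6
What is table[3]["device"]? "mobile"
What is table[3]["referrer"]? "email"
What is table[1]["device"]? "tablet"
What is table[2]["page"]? "/pricing"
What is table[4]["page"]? "/settings"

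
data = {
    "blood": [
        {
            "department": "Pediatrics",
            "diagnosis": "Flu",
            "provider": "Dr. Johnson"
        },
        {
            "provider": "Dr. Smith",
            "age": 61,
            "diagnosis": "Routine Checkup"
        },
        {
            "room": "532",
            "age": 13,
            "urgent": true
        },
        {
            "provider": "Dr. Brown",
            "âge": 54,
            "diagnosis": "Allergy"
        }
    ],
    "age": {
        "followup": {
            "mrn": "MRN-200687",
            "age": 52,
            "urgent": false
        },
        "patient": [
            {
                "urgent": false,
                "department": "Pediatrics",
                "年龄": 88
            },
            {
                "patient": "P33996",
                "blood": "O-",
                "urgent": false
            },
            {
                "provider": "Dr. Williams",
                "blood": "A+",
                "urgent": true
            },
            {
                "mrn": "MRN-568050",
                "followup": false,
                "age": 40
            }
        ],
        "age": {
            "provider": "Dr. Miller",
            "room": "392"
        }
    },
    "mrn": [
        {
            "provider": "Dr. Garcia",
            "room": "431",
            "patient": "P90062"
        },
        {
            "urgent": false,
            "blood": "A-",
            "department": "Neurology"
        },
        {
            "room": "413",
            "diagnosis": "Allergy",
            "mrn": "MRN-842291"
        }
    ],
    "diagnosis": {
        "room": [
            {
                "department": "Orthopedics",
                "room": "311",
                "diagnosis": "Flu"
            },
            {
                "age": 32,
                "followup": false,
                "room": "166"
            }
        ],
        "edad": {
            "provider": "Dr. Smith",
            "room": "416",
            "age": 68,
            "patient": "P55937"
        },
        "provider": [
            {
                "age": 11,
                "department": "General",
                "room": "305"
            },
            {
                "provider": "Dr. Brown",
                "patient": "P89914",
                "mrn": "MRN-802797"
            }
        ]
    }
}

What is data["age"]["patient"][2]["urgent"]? True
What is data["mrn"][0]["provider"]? "Dr. Garcia"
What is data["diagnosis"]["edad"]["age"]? 68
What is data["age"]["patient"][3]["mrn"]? "MRN-568050"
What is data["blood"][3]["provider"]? "Dr. Brown"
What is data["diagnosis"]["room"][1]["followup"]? False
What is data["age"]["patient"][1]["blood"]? "O-"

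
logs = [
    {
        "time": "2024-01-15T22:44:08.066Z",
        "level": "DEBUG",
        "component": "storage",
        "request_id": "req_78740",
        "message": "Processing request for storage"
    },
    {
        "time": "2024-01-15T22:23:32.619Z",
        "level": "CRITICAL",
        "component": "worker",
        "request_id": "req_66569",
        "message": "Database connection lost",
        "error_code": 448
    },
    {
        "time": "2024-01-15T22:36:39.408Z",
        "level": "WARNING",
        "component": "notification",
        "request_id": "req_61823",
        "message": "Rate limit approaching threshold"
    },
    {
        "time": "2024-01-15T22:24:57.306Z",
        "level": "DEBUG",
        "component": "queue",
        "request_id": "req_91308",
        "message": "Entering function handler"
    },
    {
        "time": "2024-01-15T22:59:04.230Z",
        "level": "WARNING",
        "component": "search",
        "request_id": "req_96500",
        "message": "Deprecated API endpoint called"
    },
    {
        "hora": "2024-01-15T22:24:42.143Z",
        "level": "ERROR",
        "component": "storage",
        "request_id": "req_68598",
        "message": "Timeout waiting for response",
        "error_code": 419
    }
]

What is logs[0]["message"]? "Processing request for storage"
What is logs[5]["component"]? "storage"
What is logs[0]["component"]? "storage"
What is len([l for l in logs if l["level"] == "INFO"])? 0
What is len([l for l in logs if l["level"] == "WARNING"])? 2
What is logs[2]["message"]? "Rate limit approaching threshold"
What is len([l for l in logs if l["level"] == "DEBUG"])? 2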